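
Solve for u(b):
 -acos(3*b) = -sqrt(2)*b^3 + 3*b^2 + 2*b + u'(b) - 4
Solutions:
 u(b) = C1 + sqrt(2)*b^4/4 - b^3 - b^2 - b*acos(3*b) + 4*b + sqrt(1 - 9*b^2)/3


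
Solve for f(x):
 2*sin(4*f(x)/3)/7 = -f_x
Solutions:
 2*x/7 + 3*log(cos(4*f(x)/3) - 1)/8 - 3*log(cos(4*f(x)/3) + 1)/8 = C1


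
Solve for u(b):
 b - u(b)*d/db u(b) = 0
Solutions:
 u(b) = -sqrt(C1 + b^2)
 u(b) = sqrt(C1 + b^2)


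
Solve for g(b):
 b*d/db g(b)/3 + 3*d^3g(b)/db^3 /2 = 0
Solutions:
 g(b) = C1 + Integral(C2*airyai(-6^(1/3)*b/3) + C3*airybi(-6^(1/3)*b/3), b)


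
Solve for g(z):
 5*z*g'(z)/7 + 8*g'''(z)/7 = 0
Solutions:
 g(z) = C1 + Integral(C2*airyai(-5^(1/3)*z/2) + C3*airybi(-5^(1/3)*z/2), z)


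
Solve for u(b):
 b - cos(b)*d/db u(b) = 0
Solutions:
 u(b) = C1 + Integral(b/cos(b), b)


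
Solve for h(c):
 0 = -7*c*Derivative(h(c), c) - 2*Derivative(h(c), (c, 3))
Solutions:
 h(c) = C1 + Integral(C2*airyai(-2^(2/3)*7^(1/3)*c/2) + C3*airybi(-2^(2/3)*7^(1/3)*c/2), c)


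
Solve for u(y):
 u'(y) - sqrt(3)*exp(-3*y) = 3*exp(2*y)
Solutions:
 u(y) = C1 + 3*exp(2*y)/2 - sqrt(3)*exp(-3*y)/3


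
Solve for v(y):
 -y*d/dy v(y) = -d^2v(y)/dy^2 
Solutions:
 v(y) = C1 + C2*erfi(sqrt(2)*y/2)


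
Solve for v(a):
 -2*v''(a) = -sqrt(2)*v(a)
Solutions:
 v(a) = C1*exp(-2^(3/4)*a/2) + C2*exp(2^(3/4)*a/2)


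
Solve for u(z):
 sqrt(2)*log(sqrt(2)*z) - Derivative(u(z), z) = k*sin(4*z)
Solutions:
 u(z) = C1 + k*cos(4*z)/4 + sqrt(2)*z*(log(z) - 1) + sqrt(2)*z*log(2)/2


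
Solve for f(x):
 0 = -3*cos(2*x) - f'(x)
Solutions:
 f(x) = C1 - 3*sin(2*x)/2


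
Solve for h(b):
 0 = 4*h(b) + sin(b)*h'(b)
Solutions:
 h(b) = C1*(cos(b)^2 + 2*cos(b) + 1)/(cos(b)^2 - 2*cos(b) + 1)


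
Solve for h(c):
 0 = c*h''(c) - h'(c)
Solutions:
 h(c) = C1 + C2*c^2


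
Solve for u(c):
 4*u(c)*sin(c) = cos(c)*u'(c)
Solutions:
 u(c) = C1/cos(c)^4


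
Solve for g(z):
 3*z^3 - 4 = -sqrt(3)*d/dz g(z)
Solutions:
 g(z) = C1 - sqrt(3)*z^4/4 + 4*sqrt(3)*z/3


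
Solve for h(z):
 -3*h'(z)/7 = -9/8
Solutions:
 h(z) = C1 + 21*z/8


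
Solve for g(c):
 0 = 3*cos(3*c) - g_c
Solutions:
 g(c) = C1 + sin(3*c)


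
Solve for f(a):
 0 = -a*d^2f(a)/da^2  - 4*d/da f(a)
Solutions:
 f(a) = C1 + C2/a^3


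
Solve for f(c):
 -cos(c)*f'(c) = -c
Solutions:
 f(c) = C1 + Integral(c/cos(c), c)


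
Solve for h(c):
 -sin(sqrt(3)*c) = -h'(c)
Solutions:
 h(c) = C1 - sqrt(3)*cos(sqrt(3)*c)/3


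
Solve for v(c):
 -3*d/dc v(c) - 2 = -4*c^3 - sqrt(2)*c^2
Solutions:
 v(c) = C1 + c^4/3 + sqrt(2)*c^3/9 - 2*c/3


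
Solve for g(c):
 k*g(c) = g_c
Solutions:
 g(c) = C1*exp(c*k)


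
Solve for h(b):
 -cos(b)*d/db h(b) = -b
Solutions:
 h(b) = C1 + Integral(b/cos(b), b)


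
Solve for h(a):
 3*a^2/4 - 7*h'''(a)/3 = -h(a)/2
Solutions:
 h(a) = C3*exp(14^(2/3)*3^(1/3)*a/14) - 3*a^2/2 + (C1*sin(14^(2/3)*3^(5/6)*a/28) + C2*cos(14^(2/3)*3^(5/6)*a/28))*exp(-14^(2/3)*3^(1/3)*a/28)


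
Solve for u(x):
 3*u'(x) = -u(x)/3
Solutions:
 u(x) = C1*exp(-x/9)


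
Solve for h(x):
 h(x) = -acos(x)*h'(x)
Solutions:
 h(x) = C1*exp(-Integral(1/acos(x), x))


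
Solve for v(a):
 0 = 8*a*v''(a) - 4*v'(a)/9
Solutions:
 v(a) = C1 + C2*a^(19/18)


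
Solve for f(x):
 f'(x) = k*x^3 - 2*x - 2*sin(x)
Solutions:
 f(x) = C1 + k*x^4/4 - x^2 + 2*cos(x)


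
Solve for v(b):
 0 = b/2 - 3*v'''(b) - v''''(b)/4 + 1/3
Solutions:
 v(b) = C1 + C2*b + C3*b^2 + C4*exp(-12*b) + b^4/144 + 7*b^3/432


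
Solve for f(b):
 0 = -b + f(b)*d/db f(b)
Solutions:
 f(b) = -sqrt(C1 + b^2)
 f(b) = sqrt(C1 + b^2)


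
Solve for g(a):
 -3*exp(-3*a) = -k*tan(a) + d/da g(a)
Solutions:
 g(a) = C1 + k*log(tan(a)^2 + 1)/2 + exp(-3*a)


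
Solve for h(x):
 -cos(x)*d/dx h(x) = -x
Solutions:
 h(x) = C1 + Integral(x/cos(x), x)


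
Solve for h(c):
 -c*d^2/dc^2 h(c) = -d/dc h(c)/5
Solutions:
 h(c) = C1 + C2*c^(6/5)


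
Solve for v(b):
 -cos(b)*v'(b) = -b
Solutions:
 v(b) = C1 + Integral(b/cos(b), b)


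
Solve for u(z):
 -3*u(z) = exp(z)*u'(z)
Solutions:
 u(z) = C1*exp(3*exp(-z))


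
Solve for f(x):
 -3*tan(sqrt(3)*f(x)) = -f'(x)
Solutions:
 f(x) = sqrt(3)*(pi - asin(C1*exp(3*sqrt(3)*x)))/3
 f(x) = sqrt(3)*asin(C1*exp(3*sqrt(3)*x))/3


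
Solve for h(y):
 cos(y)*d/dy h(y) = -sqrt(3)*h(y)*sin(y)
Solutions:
 h(y) = C1*cos(y)^(sqrt(3))


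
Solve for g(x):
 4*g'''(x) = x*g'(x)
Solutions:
 g(x) = C1 + Integral(C2*airyai(2^(1/3)*x/2) + C3*airybi(2^(1/3)*x/2), x)


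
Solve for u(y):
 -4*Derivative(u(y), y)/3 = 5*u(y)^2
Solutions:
 u(y) = 4/(C1 + 15*y)


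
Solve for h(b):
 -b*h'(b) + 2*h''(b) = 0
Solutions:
 h(b) = C1 + C2*erfi(b/2)


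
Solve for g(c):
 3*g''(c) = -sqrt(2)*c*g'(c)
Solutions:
 g(c) = C1 + C2*erf(2^(3/4)*sqrt(3)*c/6)


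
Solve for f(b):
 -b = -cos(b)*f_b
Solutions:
 f(b) = C1 + Integral(b/cos(b), b)


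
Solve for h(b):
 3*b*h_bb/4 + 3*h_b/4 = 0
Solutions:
 h(b) = C1 + C2*log(b)


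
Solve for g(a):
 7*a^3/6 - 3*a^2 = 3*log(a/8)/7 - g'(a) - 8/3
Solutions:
 g(a) = C1 - 7*a^4/24 + a^3 + 3*a*log(a)/7 - 65*a/21 - 9*a*log(2)/7


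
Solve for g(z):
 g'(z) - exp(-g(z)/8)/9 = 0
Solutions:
 g(z) = 8*log(C1 + z/72)


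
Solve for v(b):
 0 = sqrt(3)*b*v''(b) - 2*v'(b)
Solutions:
 v(b) = C1 + C2*b^(1 + 2*sqrt(3)/3)


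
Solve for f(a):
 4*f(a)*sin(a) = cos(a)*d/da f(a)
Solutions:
 f(a) = C1/cos(a)^4


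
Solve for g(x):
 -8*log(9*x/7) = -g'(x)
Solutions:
 g(x) = C1 + 8*x*log(x) - 8*x + x*log(43046721/5764801)


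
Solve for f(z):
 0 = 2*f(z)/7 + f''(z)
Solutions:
 f(z) = C1*sin(sqrt(14)*z/7) + C2*cos(sqrt(14)*z/7)


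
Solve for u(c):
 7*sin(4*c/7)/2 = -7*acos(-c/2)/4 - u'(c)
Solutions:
 u(c) = C1 - 7*c*acos(-c/2)/4 - 7*sqrt(4 - c^2)/4 + 49*cos(4*c/7)/8


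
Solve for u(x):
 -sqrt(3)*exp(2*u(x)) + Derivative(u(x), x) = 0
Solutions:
 u(x) = log(-sqrt(-1/(C1 + sqrt(3)*x))) - log(2)/2
 u(x) = log(-1/(C1 + sqrt(3)*x))/2 - log(2)/2


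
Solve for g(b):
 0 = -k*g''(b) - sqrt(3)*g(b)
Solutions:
 g(b) = C1*exp(-3^(1/4)*b*sqrt(-1/k)) + C2*exp(3^(1/4)*b*sqrt(-1/k))


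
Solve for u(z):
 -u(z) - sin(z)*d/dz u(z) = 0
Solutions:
 u(z) = C1*sqrt(cos(z) + 1)/sqrt(cos(z) - 1)


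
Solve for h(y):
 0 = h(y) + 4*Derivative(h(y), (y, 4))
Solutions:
 h(y) = (C1*sin(y/2) + C2*cos(y/2))*exp(-y/2) + (C3*sin(y/2) + C4*cos(y/2))*exp(y/2)


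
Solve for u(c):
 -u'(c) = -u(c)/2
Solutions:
 u(c) = C1*exp(c/2)


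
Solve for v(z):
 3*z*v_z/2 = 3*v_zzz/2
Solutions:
 v(z) = C1 + Integral(C2*airyai(z) + C3*airybi(z), z)


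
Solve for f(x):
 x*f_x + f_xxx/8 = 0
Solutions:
 f(x) = C1 + Integral(C2*airyai(-2*x) + C3*airybi(-2*x), x)


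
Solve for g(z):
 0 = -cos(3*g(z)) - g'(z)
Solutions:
 g(z) = -asin((C1 + exp(6*z))/(C1 - exp(6*z)))/3 + pi/3
 g(z) = asin((C1 + exp(6*z))/(C1 - exp(6*z)))/3


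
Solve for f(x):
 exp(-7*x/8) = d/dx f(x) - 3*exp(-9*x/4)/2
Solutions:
 f(x) = C1 - 2*exp(-9*x/4)/3 - 8*exp(-7*x/8)/7


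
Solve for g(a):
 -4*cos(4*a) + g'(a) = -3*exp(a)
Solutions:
 g(a) = C1 - 3*exp(a) + sin(4*a)


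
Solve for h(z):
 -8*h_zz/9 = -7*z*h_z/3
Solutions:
 h(z) = C1 + C2*erfi(sqrt(21)*z/4)


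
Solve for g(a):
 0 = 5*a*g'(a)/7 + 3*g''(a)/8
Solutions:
 g(a) = C1 + C2*erf(2*sqrt(105)*a/21)


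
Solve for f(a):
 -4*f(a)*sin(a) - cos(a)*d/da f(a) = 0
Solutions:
 f(a) = C1*cos(a)^4


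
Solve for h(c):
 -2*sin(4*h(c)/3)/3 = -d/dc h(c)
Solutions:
 -2*c/3 + 3*log(cos(4*h(c)/3) - 1)/8 - 3*log(cos(4*h(c)/3) + 1)/8 = C1


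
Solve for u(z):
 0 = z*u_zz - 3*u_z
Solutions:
 u(z) = C1 + C2*z^4


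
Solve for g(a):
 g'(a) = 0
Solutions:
 g(a) = C1


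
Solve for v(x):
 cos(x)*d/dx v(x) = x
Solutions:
 v(x) = C1 + Integral(x/cos(x), x)


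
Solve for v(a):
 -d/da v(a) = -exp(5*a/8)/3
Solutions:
 v(a) = C1 + 8*exp(5*a/8)/15


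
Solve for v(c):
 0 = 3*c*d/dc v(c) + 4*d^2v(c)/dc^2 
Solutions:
 v(c) = C1 + C2*erf(sqrt(6)*c/4)


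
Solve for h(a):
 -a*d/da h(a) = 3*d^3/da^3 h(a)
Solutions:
 h(a) = C1 + Integral(C2*airyai(-3^(2/3)*a/3) + C3*airybi(-3^(2/3)*a/3), a)


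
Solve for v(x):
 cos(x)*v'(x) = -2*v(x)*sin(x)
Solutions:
 v(x) = C1*cos(x)^2


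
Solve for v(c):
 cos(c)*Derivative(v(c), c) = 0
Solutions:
 v(c) = C1


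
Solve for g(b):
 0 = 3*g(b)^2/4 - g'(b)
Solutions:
 g(b) = -4/(C1 + 3*b)


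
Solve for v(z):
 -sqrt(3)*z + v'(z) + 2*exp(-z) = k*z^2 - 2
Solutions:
 v(z) = C1 + k*z^3/3 + sqrt(3)*z^2/2 - 2*z + 2*exp(-z)


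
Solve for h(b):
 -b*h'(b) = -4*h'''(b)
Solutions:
 h(b) = C1 + Integral(C2*airyai(2^(1/3)*b/2) + C3*airybi(2^(1/3)*b/2), b)


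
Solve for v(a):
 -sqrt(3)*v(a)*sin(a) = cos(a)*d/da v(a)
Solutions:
 v(a) = C1*cos(a)^(sqrt(3))


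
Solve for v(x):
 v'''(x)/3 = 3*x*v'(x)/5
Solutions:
 v(x) = C1 + Integral(C2*airyai(15^(2/3)*x/5) + C3*airybi(15^(2/3)*x/5), x)


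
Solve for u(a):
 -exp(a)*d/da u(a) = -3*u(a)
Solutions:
 u(a) = C1*exp(-3*exp(-a))


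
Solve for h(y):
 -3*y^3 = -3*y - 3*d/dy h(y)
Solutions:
 h(y) = C1 + y^4/4 - y^2/2


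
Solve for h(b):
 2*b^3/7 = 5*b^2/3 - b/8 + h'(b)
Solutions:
 h(b) = C1 + b^4/14 - 5*b^3/9 + b^2/16


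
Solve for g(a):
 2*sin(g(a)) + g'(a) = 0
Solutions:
 g(a) = -acos((-C1 - exp(4*a))/(C1 - exp(4*a))) + 2*pi
 g(a) = acos((-C1 - exp(4*a))/(C1 - exp(4*a)))


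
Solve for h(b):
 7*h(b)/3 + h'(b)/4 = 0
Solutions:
 h(b) = C1*exp(-28*b/3)


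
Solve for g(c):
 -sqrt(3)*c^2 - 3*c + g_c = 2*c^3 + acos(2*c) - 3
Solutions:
 g(c) = C1 + c^4/2 + sqrt(3)*c^3/3 + 3*c^2/2 + c*acos(2*c) - 3*c - sqrt(1 - 4*c^2)/2


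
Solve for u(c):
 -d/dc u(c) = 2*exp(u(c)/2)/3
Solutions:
 u(c) = 2*log(1/(C1 + 2*c)) + 2*log(6)


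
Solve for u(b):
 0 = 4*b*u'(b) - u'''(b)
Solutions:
 u(b) = C1 + Integral(C2*airyai(2^(2/3)*b) + C3*airybi(2^(2/3)*b), b)


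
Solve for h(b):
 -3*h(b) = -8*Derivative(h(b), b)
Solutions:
 h(b) = C1*exp(3*b/8)


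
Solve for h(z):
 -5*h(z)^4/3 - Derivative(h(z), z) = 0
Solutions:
 h(z) = (-1 - sqrt(3)*I)*(1/(C1 + 5*z))^(1/3)/2
 h(z) = (-1 + sqrt(3)*I)*(1/(C1 + 5*z))^(1/3)/2
 h(z) = (1/(C1 + 5*z))^(1/3)


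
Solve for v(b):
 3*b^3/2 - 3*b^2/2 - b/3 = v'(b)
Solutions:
 v(b) = C1 + 3*b^4/8 - b^3/2 - b^2/6


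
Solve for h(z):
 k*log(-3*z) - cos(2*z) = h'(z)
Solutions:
 h(z) = C1 + k*z*(log(-z) - 1) + k*z*log(3) - sin(2*z)/2


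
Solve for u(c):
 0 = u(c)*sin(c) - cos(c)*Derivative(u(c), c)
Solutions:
 u(c) = C1/cos(c)


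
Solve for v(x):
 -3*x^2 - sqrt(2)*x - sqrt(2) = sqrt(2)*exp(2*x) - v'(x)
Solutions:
 v(x) = C1 + x^3 + sqrt(2)*x^2/2 + sqrt(2)*x + sqrt(2)*exp(2*x)/2


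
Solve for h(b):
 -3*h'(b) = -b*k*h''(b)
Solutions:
 h(b) = C1 + b^(((re(k) + 3)*re(k) + im(k)^2)/(re(k)^2 + im(k)^2))*(C2*sin(3*log(b)*Abs(im(k))/(re(k)^2 + im(k)^2)) + C3*cos(3*log(b)*im(k)/(re(k)^2 + im(k)^2)))


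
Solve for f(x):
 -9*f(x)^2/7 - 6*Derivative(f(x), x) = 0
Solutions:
 f(x) = 14/(C1 + 3*x)


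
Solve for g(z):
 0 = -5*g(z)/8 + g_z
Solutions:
 g(z) = C1*exp(5*z/8)


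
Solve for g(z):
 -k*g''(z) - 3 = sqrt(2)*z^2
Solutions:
 g(z) = C1 + C2*z - sqrt(2)*z^4/(12*k) - 3*z^2/(2*k)


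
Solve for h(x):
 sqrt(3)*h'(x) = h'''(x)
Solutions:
 h(x) = C1 + C2*exp(-3^(1/4)*x) + C3*exp(3^(1/4)*x)


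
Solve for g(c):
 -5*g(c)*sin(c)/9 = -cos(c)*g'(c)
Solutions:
 g(c) = C1/cos(c)^(5/9)


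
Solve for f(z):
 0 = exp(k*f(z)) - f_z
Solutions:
 f(z) = Piecewise((log(-1/(C1*k + k*z))/k, Ne(k, 0)), (nan, True))
 f(z) = Piecewise((C1 + z, Eq(k, 0)), (nan, True))


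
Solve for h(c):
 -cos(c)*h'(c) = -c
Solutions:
 h(c) = C1 + Integral(c/cos(c), c)


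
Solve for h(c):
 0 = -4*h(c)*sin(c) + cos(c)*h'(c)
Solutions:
 h(c) = C1/cos(c)^4


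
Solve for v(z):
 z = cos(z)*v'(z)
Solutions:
 v(z) = C1 + Integral(z/cos(z), z)


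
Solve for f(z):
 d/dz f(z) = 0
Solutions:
 f(z) = C1


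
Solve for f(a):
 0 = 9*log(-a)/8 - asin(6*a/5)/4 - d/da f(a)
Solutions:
 f(a) = C1 + 9*a*log(-a)/8 - a*asin(6*a/5)/4 - 9*a/8 - sqrt(25 - 36*a^2)/24


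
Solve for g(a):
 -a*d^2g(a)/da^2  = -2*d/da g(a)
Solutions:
 g(a) = C1 + C2*a^3


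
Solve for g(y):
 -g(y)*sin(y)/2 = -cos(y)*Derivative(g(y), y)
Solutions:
 g(y) = C1/sqrt(cos(y))


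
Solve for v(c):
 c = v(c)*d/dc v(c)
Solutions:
 v(c) = -sqrt(C1 + c^2)
 v(c) = sqrt(C1 + c^2)


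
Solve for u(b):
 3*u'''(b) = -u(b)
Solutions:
 u(b) = C3*exp(-3^(2/3)*b/3) + (C1*sin(3^(1/6)*b/2) + C2*cos(3^(1/6)*b/2))*exp(3^(2/3)*b/6)


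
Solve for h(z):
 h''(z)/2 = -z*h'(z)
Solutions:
 h(z) = C1 + C2*erf(z)


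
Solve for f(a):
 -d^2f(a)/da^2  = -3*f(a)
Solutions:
 f(a) = C1*exp(-sqrt(3)*a) + C2*exp(sqrt(3)*a)


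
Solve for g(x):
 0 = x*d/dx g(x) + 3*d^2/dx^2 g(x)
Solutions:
 g(x) = C1 + C2*erf(sqrt(6)*x/6)


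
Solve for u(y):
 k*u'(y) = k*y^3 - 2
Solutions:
 u(y) = C1 + y^4/4 - 2*y/k


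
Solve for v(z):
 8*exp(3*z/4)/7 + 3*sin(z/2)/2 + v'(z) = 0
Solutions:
 v(z) = C1 - 32*exp(3*z/4)/21 + 3*cos(z/2)


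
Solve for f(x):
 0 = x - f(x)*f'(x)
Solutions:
 f(x) = -sqrt(C1 + x^2)
 f(x) = sqrt(C1 + x^2)


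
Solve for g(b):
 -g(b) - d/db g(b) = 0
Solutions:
 g(b) = C1*exp(-b)


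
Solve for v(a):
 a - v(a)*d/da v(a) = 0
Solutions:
 v(a) = -sqrt(C1 + a^2)
 v(a) = sqrt(C1 + a^2)


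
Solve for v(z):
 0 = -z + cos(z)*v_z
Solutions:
 v(z) = C1 + Integral(z/cos(z), z)


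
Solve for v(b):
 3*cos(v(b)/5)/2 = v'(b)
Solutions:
 -3*b/2 - 5*log(sin(v(b)/5) - 1)/2 + 5*log(sin(v(b)/5) + 1)/2 = C1


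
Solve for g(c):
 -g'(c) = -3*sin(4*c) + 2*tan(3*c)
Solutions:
 g(c) = C1 + 2*log(cos(3*c))/3 - 3*cos(4*c)/4


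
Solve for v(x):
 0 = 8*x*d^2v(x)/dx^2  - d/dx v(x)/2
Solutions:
 v(x) = C1 + C2*x^(17/16)


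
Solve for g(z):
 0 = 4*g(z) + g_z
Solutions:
 g(z) = C1*exp(-4*z)


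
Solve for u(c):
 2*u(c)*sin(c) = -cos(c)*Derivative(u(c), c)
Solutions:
 u(c) = C1*cos(c)^2


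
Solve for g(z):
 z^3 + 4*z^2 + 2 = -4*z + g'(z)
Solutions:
 g(z) = C1 + z^4/4 + 4*z^3/3 + 2*z^2 + 2*z


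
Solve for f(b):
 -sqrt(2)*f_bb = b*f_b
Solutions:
 f(b) = C1 + C2*erf(2^(1/4)*b/2)


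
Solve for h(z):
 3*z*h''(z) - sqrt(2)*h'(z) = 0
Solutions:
 h(z) = C1 + C2*z^(sqrt(2)/3 + 1)


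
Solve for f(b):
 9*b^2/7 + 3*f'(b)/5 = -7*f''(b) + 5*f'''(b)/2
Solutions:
 f(b) = C1 + C2*exp(b*(7 - sqrt(55))/5) + C3*exp(b*(7 + sqrt(55))/5) - 5*b^3/7 + 25*b^2 - 12625*b/21


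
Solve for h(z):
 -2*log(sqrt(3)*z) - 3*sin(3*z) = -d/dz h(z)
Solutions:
 h(z) = C1 + 2*z*log(z) - 2*z + z*log(3) - cos(3*z)


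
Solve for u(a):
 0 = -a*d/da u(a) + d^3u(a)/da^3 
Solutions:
 u(a) = C1 + Integral(C2*airyai(a) + C3*airybi(a), a)


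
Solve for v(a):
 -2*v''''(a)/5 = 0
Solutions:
 v(a) = C1 + C2*a + C3*a^2 + C4*a^3


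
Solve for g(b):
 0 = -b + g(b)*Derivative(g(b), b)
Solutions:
 g(b) = -sqrt(C1 + b^2)
 g(b) = sqrt(C1 + b^2)


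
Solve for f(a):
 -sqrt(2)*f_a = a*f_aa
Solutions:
 f(a) = C1 + C2*a^(1 - sqrt(2))


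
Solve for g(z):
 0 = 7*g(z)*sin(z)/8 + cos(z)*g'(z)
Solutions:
 g(z) = C1*cos(z)^(7/8)


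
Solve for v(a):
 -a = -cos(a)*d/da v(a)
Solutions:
 v(a) = C1 + Integral(a/cos(a), a)


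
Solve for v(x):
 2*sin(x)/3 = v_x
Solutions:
 v(x) = C1 - 2*cos(x)/3


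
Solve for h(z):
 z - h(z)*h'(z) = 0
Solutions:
 h(z) = -sqrt(C1 + z^2)
 h(z) = sqrt(C1 + z^2)


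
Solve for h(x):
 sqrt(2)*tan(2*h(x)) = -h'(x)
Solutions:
 h(x) = -asin(C1*exp(-2*sqrt(2)*x))/2 + pi/2
 h(x) = asin(C1*exp(-2*sqrt(2)*x))/2


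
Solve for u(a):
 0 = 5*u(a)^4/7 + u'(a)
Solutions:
 u(a) = 7^(1/3)*(1/(C1 + 15*a))^(1/3)
 u(a) = 7^(1/3)*(-3^(2/3) - 3*3^(1/6)*I)*(1/(C1 + 5*a))^(1/3)/6
 u(a) = 7^(1/3)*(-3^(2/3) + 3*3^(1/6)*I)*(1/(C1 + 5*a))^(1/3)/6


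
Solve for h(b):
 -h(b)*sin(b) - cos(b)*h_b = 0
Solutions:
 h(b) = C1*cos(b)


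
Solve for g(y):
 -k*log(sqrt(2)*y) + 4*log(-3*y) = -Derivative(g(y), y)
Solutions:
 g(y) = C1 + y*(k - 4)*log(y) + y*(-k + k*log(2)/2 - 4*log(3) + 4 - 4*I*pi)


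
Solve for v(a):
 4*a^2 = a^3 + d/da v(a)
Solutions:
 v(a) = C1 - a^4/4 + 4*a^3/3


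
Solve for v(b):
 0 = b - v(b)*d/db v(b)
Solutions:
 v(b) = -sqrt(C1 + b^2)
 v(b) = sqrt(C1 + b^2)


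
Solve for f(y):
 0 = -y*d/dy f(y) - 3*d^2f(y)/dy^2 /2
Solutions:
 f(y) = C1 + C2*erf(sqrt(3)*y/3)


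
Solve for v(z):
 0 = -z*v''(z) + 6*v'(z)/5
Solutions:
 v(z) = C1 + C2*z^(11/5)


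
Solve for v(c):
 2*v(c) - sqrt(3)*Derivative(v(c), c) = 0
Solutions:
 v(c) = C1*exp(2*sqrt(3)*c/3)


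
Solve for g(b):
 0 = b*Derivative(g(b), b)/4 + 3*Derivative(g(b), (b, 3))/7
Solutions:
 g(b) = C1 + Integral(C2*airyai(-126^(1/3)*b/6) + C3*airybi(-126^(1/3)*b/6), b)


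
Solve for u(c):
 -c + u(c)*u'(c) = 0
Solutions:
 u(c) = -sqrt(C1 + c^2)
 u(c) = sqrt(C1 + c^2)


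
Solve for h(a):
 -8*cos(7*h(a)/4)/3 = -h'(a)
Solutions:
 -8*a/3 - 2*log(sin(7*h(a)/4) - 1)/7 + 2*log(sin(7*h(a)/4) + 1)/7 = C1


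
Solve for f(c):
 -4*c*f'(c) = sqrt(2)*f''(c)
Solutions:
 f(c) = C1 + C2*erf(2^(1/4)*c)


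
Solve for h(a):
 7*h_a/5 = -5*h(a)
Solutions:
 h(a) = C1*exp(-25*a/7)


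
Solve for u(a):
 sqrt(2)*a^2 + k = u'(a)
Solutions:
 u(a) = C1 + sqrt(2)*a^3/3 + a*k


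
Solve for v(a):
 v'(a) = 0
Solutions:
 v(a) = C1


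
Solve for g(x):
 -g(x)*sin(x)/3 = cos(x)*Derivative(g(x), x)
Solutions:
 g(x) = C1*cos(x)^(1/3)


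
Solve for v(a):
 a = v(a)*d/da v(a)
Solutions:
 v(a) = -sqrt(C1 + a^2)
 v(a) = sqrt(C1 + a^2)


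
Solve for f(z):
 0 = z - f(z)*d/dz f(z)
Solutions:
 f(z) = -sqrt(C1 + z^2)
 f(z) = sqrt(C1 + z^2)


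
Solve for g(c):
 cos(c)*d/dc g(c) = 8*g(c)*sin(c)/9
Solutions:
 g(c) = C1/cos(c)^(8/9)


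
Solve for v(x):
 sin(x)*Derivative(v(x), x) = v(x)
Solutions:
 v(x) = C1*sqrt(cos(x) - 1)/sqrt(cos(x) + 1)


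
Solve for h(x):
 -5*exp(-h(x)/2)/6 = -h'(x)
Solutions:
 h(x) = 2*log(C1 + 5*x/12)


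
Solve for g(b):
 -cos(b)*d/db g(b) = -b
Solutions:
 g(b) = C1 + Integral(b/cos(b), b)


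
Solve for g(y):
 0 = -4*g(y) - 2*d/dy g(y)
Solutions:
 g(y) = C1*exp(-2*y)


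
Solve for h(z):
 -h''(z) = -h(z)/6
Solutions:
 h(z) = C1*exp(-sqrt(6)*z/6) + C2*exp(sqrt(6)*z/6)


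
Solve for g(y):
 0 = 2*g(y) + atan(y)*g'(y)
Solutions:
 g(y) = C1*exp(-2*Integral(1/atan(y), y))


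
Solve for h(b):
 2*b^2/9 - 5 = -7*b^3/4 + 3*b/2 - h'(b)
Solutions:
 h(b) = C1 - 7*b^4/16 - 2*b^3/27 + 3*b^2/4 + 5*b


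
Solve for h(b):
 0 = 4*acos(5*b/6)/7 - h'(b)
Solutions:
 h(b) = C1 + 4*b*acos(5*b/6)/7 - 4*sqrt(36 - 25*b^2)/35


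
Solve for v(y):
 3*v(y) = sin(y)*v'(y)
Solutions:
 v(y) = C1*(cos(y) - 1)^(3/2)/(cos(y) + 1)^(3/2)


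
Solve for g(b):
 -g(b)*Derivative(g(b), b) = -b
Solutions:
 g(b) = -sqrt(C1 + b^2)
 g(b) = sqrt(C1 + b^2)


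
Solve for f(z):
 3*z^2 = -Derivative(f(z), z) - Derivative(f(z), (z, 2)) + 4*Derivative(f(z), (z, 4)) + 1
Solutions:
 f(z) = C1 + C2*exp(-3^(1/3)*z*(3^(1/3)/(sqrt(78) + 9)^(1/3) + (sqrt(78) + 9)^(1/3))/12)*sin(3^(1/6)*z*(-3^(2/3)*(sqrt(78) + 9)^(1/3) + 3/(sqrt(78) + 9)^(1/3))/12) + C3*exp(-3^(1/3)*z*(3^(1/3)/(sqrt(78) + 9)^(1/3) + (sqrt(78) + 9)^(1/3))/12)*cos(3^(1/6)*z*(-3^(2/3)*(sqrt(78) + 9)^(1/3) + 3/(sqrt(78) + 9)^(1/3))/12) + C4*exp(3^(1/3)*z*(3^(1/3)/(sqrt(78) + 9)^(1/3) + (sqrt(78) + 9)^(1/3))/6) - z^3 + 3*z^2 - 5*z


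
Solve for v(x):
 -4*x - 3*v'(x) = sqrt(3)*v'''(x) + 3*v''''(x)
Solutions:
 v(x) = C1 + C2*exp(x*(-4*sqrt(3) + 2*18^(1/3)/(2*sqrt(3) + 243 + sqrt(-12 + (2*sqrt(3) + 243)^2))^(1/3) + 12^(1/3)*(2*sqrt(3) + 243 + sqrt(-12 + (2*sqrt(3) + 243)^2))^(1/3))/36)*sin(2^(1/3)*3^(1/6)*x*(-2^(1/3)*3^(2/3)*(2*sqrt(3) + 243 + 9*sqrt(-4/27 + (2*sqrt(3)/9 + 27)^2))^(1/3) + 6/(2*sqrt(3) + 243 + 9*sqrt(-4/27 + (2*sqrt(3)/9 + 27)^2))^(1/3))/36) + C3*exp(x*(-4*sqrt(3) + 2*18^(1/3)/(2*sqrt(3) + 243 + sqrt(-12 + (2*sqrt(3) + 243)^2))^(1/3) + 12^(1/3)*(2*sqrt(3) + 243 + sqrt(-12 + (2*sqrt(3) + 243)^2))^(1/3))/36)*cos(2^(1/3)*3^(1/6)*x*(-2^(1/3)*3^(2/3)*(2*sqrt(3) + 243 + 9*sqrt(-4/27 + (2*sqrt(3)/9 + 27)^2))^(1/3) + 6/(2*sqrt(3) + 243 + 9*sqrt(-4/27 + (2*sqrt(3)/9 + 27)^2))^(1/3))/36) + C4*exp(-x*(2*18^(1/3)/(2*sqrt(3) + 243 + sqrt(-12 + (2*sqrt(3) + 243)^2))^(1/3) + 2*sqrt(3) + 12^(1/3)*(2*sqrt(3) + 243 + sqrt(-12 + (2*sqrt(3) + 243)^2))^(1/3))/18) - 2*x^2/3


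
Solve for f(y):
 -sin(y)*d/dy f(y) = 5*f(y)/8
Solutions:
 f(y) = C1*(cos(y) + 1)^(5/16)/(cos(y) - 1)^(5/16)


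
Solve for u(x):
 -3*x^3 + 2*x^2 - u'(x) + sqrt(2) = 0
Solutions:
 u(x) = C1 - 3*x^4/4 + 2*x^3/3 + sqrt(2)*x


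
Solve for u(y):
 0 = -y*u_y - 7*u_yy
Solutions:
 u(y) = C1 + C2*erf(sqrt(14)*y/14)


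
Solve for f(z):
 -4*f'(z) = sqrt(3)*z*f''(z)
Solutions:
 f(z) = C1 + C2*z^(1 - 4*sqrt(3)/3)


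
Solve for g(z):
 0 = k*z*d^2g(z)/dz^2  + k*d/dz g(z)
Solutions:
 g(z) = C1 + C2*log(z)


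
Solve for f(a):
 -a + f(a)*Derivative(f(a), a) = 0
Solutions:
 f(a) = -sqrt(C1 + a^2)
 f(a) = sqrt(C1 + a^2)


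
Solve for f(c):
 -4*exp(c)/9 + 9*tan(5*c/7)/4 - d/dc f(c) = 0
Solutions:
 f(c) = C1 - 4*exp(c)/9 - 63*log(cos(5*c/7))/20


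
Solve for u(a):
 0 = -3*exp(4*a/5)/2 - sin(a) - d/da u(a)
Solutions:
 u(a) = C1 - 15*exp(4*a/5)/8 + cos(a)


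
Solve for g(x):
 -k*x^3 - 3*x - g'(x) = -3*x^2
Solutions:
 g(x) = C1 - k*x^4/4 + x^3 - 3*x^2/2


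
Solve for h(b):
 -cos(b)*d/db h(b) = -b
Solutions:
 h(b) = C1 + Integral(b/cos(b), b)


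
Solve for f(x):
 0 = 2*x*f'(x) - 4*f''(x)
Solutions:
 f(x) = C1 + C2*erfi(x/2)


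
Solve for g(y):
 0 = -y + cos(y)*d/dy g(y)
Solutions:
 g(y) = C1 + Integral(y/cos(y), y)


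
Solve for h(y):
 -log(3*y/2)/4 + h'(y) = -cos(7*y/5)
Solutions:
 h(y) = C1 + y*log(y)/4 - y/4 - y*log(2)/4 + y*log(3)/4 - 5*sin(7*y/5)/7


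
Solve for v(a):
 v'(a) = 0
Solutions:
 v(a) = C1


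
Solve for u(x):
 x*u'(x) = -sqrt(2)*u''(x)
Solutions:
 u(x) = C1 + C2*erf(2^(1/4)*x/2)


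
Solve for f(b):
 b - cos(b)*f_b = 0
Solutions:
 f(b) = C1 + Integral(b/cos(b), b)


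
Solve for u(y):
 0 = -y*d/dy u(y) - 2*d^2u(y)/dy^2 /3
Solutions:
 u(y) = C1 + C2*erf(sqrt(3)*y/2)


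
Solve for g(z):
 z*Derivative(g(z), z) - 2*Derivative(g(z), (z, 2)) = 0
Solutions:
 g(z) = C1 + C2*erfi(z/2)


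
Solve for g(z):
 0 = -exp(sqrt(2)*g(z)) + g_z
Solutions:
 g(z) = sqrt(2)*(2*log(-1/(C1 + z)) - log(2))/4


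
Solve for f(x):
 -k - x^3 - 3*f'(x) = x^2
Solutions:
 f(x) = C1 - k*x/3 - x^4/12 - x^3/9


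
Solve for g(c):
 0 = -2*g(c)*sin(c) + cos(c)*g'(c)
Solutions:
 g(c) = C1/cos(c)^2


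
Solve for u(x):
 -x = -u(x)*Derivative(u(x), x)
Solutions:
 u(x) = -sqrt(C1 + x^2)
 u(x) = sqrt(C1 + x^2)


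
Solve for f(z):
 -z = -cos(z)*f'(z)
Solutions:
 f(z) = C1 + Integral(z/cos(z), z)


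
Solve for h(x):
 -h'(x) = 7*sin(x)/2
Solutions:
 h(x) = C1 + 7*cos(x)/2


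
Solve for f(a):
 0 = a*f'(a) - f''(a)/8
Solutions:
 f(a) = C1 + C2*erfi(2*a)


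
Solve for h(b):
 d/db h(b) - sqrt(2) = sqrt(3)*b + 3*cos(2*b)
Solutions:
 h(b) = C1 + sqrt(3)*b^2/2 + sqrt(2)*b + 3*sin(2*b)/2


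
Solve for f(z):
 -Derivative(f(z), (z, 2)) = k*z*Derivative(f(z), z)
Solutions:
 f(z) = Piecewise((-sqrt(2)*sqrt(pi)*C1*erf(sqrt(2)*sqrt(k)*z/2)/(2*sqrt(k)) - C2, (k > 0) | (k < 0)), (-C1*z - C2, True))


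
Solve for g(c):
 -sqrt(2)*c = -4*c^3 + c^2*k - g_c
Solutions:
 g(c) = C1 - c^4 + c^3*k/3 + sqrt(2)*c^2/2


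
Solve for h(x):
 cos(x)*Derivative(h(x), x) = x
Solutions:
 h(x) = C1 + Integral(x/cos(x), x)


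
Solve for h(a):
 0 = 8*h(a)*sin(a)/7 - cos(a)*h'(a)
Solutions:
 h(a) = C1/cos(a)^(8/7)


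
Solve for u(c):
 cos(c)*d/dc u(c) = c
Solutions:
 u(c) = C1 + Integral(c/cos(c), c)


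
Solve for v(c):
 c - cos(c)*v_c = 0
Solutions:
 v(c) = C1 + Integral(c/cos(c), c)


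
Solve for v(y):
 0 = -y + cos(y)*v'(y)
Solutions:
 v(y) = C1 + Integral(y/cos(y), y)


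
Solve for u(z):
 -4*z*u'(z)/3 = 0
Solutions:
 u(z) = C1


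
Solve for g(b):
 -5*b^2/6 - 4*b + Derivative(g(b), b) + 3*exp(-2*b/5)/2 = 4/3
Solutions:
 g(b) = C1 + 5*b^3/18 + 2*b^2 + 4*b/3 + 15*exp(-2*b/5)/4


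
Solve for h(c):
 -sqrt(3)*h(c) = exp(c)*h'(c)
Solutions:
 h(c) = C1*exp(sqrt(3)*exp(-c))


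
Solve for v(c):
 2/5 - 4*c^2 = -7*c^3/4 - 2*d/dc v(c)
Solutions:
 v(c) = C1 - 7*c^4/32 + 2*c^3/3 - c/5


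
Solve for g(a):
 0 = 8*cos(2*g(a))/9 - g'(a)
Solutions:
 -8*a/9 - log(sin(2*g(a)) - 1)/4 + log(sin(2*g(a)) + 1)/4 = C1


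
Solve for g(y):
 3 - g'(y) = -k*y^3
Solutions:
 g(y) = C1 + k*y^4/4 + 3*y


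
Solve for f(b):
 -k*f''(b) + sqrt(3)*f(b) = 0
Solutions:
 f(b) = C1*exp(-3^(1/4)*b*sqrt(1/k)) + C2*exp(3^(1/4)*b*sqrt(1/k))


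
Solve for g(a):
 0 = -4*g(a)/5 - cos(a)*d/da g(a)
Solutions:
 g(a) = C1*(sin(a) - 1)^(2/5)/(sin(a) + 1)^(2/5)


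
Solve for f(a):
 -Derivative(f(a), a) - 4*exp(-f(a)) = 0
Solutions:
 f(a) = log(C1 - 4*a)


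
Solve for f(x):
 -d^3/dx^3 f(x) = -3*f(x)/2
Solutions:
 f(x) = C3*exp(2^(2/3)*3^(1/3)*x/2) + (C1*sin(2^(2/3)*3^(5/6)*x/4) + C2*cos(2^(2/3)*3^(5/6)*x/4))*exp(-2^(2/3)*3^(1/3)*x/4)


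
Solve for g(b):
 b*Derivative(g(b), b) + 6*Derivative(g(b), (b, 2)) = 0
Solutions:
 g(b) = C1 + C2*erf(sqrt(3)*b/6)


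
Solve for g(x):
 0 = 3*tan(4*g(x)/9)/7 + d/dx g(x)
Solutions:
 g(x) = -9*asin(C1*exp(-4*x/21))/4 + 9*pi/4
 g(x) = 9*asin(C1*exp(-4*x/21))/4


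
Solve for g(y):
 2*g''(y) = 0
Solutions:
 g(y) = C1 + C2*y


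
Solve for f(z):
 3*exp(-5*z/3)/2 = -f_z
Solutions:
 f(z) = C1 + 9*exp(-5*z/3)/10


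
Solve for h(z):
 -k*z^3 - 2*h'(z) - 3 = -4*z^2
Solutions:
 h(z) = C1 - k*z^4/8 + 2*z^3/3 - 3*z/2


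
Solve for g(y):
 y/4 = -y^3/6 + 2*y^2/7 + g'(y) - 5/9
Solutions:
 g(y) = C1 + y^4/24 - 2*y^3/21 + y^2/8 + 5*y/9


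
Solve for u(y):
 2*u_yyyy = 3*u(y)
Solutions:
 u(y) = C1*exp(-2^(3/4)*3^(1/4)*y/2) + C2*exp(2^(3/4)*3^(1/4)*y/2) + C3*sin(2^(3/4)*3^(1/4)*y/2) + C4*cos(2^(3/4)*3^(1/4)*y/2)


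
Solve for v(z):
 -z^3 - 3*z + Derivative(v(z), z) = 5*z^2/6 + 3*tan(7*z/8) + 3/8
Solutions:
 v(z) = C1 + z^4/4 + 5*z^3/18 + 3*z^2/2 + 3*z/8 - 24*log(cos(7*z/8))/7


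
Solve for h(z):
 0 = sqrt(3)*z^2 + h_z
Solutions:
 h(z) = C1 - sqrt(3)*z^3/3


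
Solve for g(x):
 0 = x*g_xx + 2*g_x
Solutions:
 g(x) = C1 + C2/x


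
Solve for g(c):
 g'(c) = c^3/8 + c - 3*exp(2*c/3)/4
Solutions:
 g(c) = C1 + c^4/32 + c^2/2 - 9*exp(2*c/3)/8


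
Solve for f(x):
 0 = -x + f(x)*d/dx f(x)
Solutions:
 f(x) = -sqrt(C1 + x^2)
 f(x) = sqrt(C1 + x^2)


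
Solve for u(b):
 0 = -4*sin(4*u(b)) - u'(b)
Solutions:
 u(b) = -acos((-C1 - exp(32*b))/(C1 - exp(32*b)))/4 + pi/2
 u(b) = acos((-C1 - exp(32*b))/(C1 - exp(32*b)))/4


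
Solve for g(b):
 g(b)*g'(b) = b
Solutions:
 g(b) = -sqrt(C1 + b^2)
 g(b) = sqrt(C1 + b^2)


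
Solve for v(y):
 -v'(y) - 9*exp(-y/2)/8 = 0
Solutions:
 v(y) = C1 + 9*exp(-y/2)/4


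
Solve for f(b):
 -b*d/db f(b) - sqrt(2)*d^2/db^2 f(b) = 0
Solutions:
 f(b) = C1 + C2*erf(2^(1/4)*b/2)


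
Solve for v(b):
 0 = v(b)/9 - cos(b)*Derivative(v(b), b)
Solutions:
 v(b) = C1*(sin(b) + 1)^(1/18)/(sin(b) - 1)^(1/18)


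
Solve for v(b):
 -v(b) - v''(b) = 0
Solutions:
 v(b) = C1*sin(b) + C2*cos(b)


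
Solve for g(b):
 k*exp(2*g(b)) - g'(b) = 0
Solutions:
 g(b) = log(-sqrt(-1/(C1 + b*k))) - log(2)/2
 g(b) = log(-1/(C1 + b*k))/2 - log(2)/2


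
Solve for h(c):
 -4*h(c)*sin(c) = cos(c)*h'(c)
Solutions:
 h(c) = C1*cos(c)^4


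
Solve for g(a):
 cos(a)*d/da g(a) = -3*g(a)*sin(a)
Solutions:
 g(a) = C1*cos(a)^3


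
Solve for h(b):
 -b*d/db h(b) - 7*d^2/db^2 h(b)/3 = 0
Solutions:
 h(b) = C1 + C2*erf(sqrt(42)*b/14)


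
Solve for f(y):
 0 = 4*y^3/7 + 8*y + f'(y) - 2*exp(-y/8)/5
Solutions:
 f(y) = C1 - y^4/7 - 4*y^2 - 16*exp(-y/8)/5


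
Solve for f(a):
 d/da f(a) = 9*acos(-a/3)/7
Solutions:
 f(a) = C1 + 9*a*acos(-a/3)/7 + 9*sqrt(9 - a^2)/7


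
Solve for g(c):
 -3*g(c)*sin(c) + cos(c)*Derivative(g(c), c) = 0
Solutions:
 g(c) = C1/cos(c)^3


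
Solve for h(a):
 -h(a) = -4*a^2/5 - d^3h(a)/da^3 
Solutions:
 h(a) = C3*exp(a) + 4*a^2/5 + (C1*sin(sqrt(3)*a/2) + C2*cos(sqrt(3)*a/2))*exp(-a/2)


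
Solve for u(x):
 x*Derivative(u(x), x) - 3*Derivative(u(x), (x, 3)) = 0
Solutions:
 u(x) = C1 + Integral(C2*airyai(3^(2/3)*x/3) + C3*airybi(3^(2/3)*x/3), x)


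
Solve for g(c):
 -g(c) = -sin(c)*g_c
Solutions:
 g(c) = C1*sqrt(cos(c) - 1)/sqrt(cos(c) + 1)


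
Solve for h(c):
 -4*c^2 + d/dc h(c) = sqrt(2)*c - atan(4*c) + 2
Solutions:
 h(c) = C1 + 4*c^3/3 + sqrt(2)*c^2/2 - c*atan(4*c) + 2*c + log(16*c^2 + 1)/8


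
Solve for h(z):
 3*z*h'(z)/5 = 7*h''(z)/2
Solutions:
 h(z) = C1 + C2*erfi(sqrt(105)*z/35)


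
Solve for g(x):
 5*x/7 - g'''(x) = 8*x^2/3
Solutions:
 g(x) = C1 + C2*x + C3*x^2 - 2*x^5/45 + 5*x^4/168


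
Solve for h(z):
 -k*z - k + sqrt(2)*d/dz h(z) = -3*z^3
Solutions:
 h(z) = C1 + sqrt(2)*k*z^2/4 + sqrt(2)*k*z/2 - 3*sqrt(2)*z^4/8


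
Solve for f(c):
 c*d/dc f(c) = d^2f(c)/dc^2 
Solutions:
 f(c) = C1 + C2*erfi(sqrt(2)*c/2)


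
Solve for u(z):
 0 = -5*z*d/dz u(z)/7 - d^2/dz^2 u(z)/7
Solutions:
 u(z) = C1 + C2*erf(sqrt(10)*z/2)


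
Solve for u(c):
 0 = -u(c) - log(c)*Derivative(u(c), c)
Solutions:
 u(c) = C1*exp(-li(c))


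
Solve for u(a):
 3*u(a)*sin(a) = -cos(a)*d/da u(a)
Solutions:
 u(a) = C1*cos(a)^3


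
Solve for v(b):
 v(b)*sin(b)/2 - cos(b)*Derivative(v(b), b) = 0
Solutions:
 v(b) = C1/sqrt(cos(b))


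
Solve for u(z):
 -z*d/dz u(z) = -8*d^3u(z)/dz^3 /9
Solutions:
 u(z) = C1 + Integral(C2*airyai(3^(2/3)*z/2) + C3*airybi(3^(2/3)*z/2), z)


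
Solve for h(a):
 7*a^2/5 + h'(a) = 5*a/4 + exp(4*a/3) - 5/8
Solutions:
 h(a) = C1 - 7*a^3/15 + 5*a^2/8 - 5*a/8 + 3*exp(4*a/3)/4


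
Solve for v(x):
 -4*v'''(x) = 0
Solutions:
 v(x) = C1 + C2*x + C3*x^2


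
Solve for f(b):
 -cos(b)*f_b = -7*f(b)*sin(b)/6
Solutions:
 f(b) = C1/cos(b)^(7/6)


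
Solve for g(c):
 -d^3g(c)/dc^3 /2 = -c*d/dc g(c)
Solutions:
 g(c) = C1 + Integral(C2*airyai(2^(1/3)*c) + C3*airybi(2^(1/3)*c), c)


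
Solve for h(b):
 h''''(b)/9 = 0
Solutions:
 h(b) = C1 + C2*b + C3*b^2 + C4*b^3


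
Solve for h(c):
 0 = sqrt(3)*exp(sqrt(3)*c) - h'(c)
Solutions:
 h(c) = C1 + exp(sqrt(3)*c)


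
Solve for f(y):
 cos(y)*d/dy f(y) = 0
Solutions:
 f(y) = C1


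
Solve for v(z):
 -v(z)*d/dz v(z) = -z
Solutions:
 v(z) = -sqrt(C1 + z^2)
 v(z) = sqrt(C1 + z^2)


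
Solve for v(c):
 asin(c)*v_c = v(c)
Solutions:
 v(c) = C1*exp(Integral(1/asin(c), c))


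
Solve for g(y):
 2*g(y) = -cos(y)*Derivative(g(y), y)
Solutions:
 g(y) = C1*(sin(y) - 1)/(sin(y) + 1)


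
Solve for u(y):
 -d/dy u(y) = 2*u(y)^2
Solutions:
 u(y) = 1/(C1 + 2*y)


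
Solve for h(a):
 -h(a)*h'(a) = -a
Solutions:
 h(a) = -sqrt(C1 + a^2)
 h(a) = sqrt(C1 + a^2)


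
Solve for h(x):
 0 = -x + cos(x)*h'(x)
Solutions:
 h(x) = C1 + Integral(x/cos(x), x)


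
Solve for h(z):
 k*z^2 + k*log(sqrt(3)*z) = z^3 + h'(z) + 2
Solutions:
 h(z) = C1 + k*z^3/3 + k*z*log(z) - k*z + k*z*log(3)/2 - z^4/4 - 2*z


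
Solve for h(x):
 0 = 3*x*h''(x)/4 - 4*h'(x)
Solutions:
 h(x) = C1 + C2*x^(19/3)


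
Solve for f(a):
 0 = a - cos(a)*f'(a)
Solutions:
 f(a) = C1 + Integral(a/cos(a), a)


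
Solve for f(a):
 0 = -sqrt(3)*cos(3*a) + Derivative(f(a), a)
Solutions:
 f(a) = C1 + sqrt(3)*sin(3*a)/3


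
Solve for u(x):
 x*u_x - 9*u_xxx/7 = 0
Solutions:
 u(x) = C1 + Integral(C2*airyai(21^(1/3)*x/3) + C3*airybi(21^(1/3)*x/3), x)


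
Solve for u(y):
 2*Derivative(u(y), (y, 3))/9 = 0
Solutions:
 u(y) = C1 + C2*y + C3*y^2


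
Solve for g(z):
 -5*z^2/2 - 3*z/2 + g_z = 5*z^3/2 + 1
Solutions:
 g(z) = C1 + 5*z^4/8 + 5*z^3/6 + 3*z^2/4 + z


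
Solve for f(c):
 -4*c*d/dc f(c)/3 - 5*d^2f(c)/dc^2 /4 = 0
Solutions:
 f(c) = C1 + C2*erf(2*sqrt(30)*c/15)


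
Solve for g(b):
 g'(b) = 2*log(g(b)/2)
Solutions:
 Integral(1/(-log(_y) + log(2)), (_y, g(b)))/2 = C1 - b


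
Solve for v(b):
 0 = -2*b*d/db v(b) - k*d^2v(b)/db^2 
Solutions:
 v(b) = C1 + C2*sqrt(k)*erf(b*sqrt(1/k))


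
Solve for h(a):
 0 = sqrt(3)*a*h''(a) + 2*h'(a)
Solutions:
 h(a) = C1 + C2*a^(1 - 2*sqrt(3)/3)


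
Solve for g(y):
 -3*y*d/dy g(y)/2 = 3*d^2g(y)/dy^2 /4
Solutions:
 g(y) = C1 + C2*erf(y)


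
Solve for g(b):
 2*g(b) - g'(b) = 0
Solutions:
 g(b) = C1*exp(2*b)


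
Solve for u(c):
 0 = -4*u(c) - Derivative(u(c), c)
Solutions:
 u(c) = C1*exp(-4*c)


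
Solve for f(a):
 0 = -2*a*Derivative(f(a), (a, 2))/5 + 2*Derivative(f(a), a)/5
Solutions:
 f(a) = C1 + C2*a^2


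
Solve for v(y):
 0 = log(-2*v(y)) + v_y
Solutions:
 Integral(1/(log(-_y) + log(2)), (_y, v(y))) = C1 - y


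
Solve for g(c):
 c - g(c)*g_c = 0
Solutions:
 g(c) = -sqrt(C1 + c^2)
 g(c) = sqrt(C1 + c^2)


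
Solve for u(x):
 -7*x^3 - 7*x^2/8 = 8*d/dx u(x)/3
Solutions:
 u(x) = C1 - 21*x^4/32 - 7*x^3/64


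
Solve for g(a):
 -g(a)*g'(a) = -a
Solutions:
 g(a) = -sqrt(C1 + a^2)
 g(a) = sqrt(C1 + a^2)


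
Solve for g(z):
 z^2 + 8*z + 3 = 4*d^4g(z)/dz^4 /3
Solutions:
 g(z) = C1 + C2*z + C3*z^2 + C4*z^3 + z^6/480 + z^5/20 + 3*z^4/32


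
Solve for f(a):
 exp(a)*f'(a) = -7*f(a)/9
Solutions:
 f(a) = C1*exp(7*exp(-a)/9)


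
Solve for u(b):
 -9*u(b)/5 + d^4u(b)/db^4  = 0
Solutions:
 u(b) = C1*exp(-sqrt(3)*5^(3/4)*b/5) + C2*exp(sqrt(3)*5^(3/4)*b/5) + C3*sin(sqrt(3)*5^(3/4)*b/5) + C4*cos(sqrt(3)*5^(3/4)*b/5)


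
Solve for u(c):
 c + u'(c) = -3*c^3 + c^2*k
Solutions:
 u(c) = C1 - 3*c^4/4 + c^3*k/3 - c^2/2


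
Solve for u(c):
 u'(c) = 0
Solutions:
 u(c) = C1


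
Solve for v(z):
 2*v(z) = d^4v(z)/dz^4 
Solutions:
 v(z) = C1*exp(-2^(1/4)*z) + C2*exp(2^(1/4)*z) + C3*sin(2^(1/4)*z) + C4*cos(2^(1/4)*z)


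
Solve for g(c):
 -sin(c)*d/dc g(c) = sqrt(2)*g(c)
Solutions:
 g(c) = C1*(cos(c) + 1)^(sqrt(2)/2)/(cos(c) - 1)^(sqrt(2)/2)


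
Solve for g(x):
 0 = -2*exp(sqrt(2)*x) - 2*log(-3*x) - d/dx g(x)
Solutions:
 g(x) = C1 - 2*x*log(-x) + 2*x*(1 - log(3)) - sqrt(2)*exp(sqrt(2)*x)


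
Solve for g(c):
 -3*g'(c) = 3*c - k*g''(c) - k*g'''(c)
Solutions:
 g(c) = C1 + C2*exp(c*(-1 + sqrt(k*(k + 12))/k)/2) + C3*exp(-c*(1 + sqrt(k*(k + 12))/k)/2) - c^2/2 - c*k/3


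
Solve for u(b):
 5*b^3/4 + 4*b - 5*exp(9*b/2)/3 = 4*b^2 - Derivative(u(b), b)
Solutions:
 u(b) = C1 - 5*b^4/16 + 4*b^3/3 - 2*b^2 + 10*exp(9*b/2)/27


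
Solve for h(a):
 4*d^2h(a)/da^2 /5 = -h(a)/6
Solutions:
 h(a) = C1*sin(sqrt(30)*a/12) + C2*cos(sqrt(30)*a/12)


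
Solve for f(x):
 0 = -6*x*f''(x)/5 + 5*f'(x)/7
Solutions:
 f(x) = C1 + C2*x^(67/42)


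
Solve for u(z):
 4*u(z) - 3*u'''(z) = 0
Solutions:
 u(z) = C3*exp(6^(2/3)*z/3) + (C1*sin(2^(2/3)*3^(1/6)*z/2) + C2*cos(2^(2/3)*3^(1/6)*z/2))*exp(-6^(2/3)*z/6)


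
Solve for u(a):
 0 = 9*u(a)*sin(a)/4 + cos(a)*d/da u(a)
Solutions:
 u(a) = C1*cos(a)^(9/4)


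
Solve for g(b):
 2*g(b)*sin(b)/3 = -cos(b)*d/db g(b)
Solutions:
 g(b) = C1*cos(b)^(2/3)


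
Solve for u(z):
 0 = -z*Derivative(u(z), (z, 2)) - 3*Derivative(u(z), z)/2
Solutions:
 u(z) = C1 + C2/sqrt(z)


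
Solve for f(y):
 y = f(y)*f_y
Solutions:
 f(y) = -sqrt(C1 + y^2)
 f(y) = sqrt(C1 + y^2)


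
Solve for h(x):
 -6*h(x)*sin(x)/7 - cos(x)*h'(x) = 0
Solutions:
 h(x) = C1*cos(x)^(6/7)


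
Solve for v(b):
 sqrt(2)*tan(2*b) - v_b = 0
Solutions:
 v(b) = C1 - sqrt(2)*log(cos(2*b))/2


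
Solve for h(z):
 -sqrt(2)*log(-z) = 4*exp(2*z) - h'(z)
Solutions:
 h(z) = C1 + sqrt(2)*z*log(-z) - sqrt(2)*z + 2*exp(2*z)


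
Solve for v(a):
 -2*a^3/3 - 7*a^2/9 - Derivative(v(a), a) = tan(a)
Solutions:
 v(a) = C1 - a^4/6 - 7*a^3/27 + log(cos(a))


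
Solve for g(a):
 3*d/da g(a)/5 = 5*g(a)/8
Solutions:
 g(a) = C1*exp(25*a/24)


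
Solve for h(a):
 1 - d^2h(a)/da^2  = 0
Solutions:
 h(a) = C1 + C2*a + a^2/2


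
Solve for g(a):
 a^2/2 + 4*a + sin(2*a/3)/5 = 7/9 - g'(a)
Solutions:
 g(a) = C1 - a^3/6 - 2*a^2 + 7*a/9 + 3*cos(2*a/3)/10


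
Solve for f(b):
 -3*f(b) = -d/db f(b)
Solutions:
 f(b) = C1*exp(3*b)


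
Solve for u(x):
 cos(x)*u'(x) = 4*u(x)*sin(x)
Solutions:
 u(x) = C1/cos(x)^4


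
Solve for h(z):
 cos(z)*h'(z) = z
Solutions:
 h(z) = C1 + Integral(z/cos(z), z)


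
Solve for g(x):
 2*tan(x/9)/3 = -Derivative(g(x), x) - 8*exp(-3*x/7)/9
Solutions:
 g(x) = C1 - 3*log(tan(x/9)^2 + 1) + 56*exp(-3*x/7)/27


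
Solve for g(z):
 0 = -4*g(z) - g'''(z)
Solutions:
 g(z) = C3*exp(-2^(2/3)*z) + (C1*sin(2^(2/3)*sqrt(3)*z/2) + C2*cos(2^(2/3)*sqrt(3)*z/2))*exp(2^(2/3)*z/2)


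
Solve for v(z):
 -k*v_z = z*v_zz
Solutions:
 v(z) = C1 + z^(1 - re(k))*(C2*sin(log(z)*Abs(im(k))) + C3*cos(log(z)*im(k)))


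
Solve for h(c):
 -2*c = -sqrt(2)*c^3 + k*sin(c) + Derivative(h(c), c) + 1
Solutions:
 h(c) = C1 + sqrt(2)*c^4/4 - c^2 - c + k*cos(c)


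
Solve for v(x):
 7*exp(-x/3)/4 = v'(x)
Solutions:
 v(x) = C1 - 21*exp(-x/3)/4


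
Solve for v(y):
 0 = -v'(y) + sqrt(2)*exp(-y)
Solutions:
 v(y) = C1 - sqrt(2)*exp(-y)


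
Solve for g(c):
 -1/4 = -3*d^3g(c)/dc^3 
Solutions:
 g(c) = C1 + C2*c + C3*c^2 + c^3/72


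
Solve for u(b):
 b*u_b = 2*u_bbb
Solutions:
 u(b) = C1 + Integral(C2*airyai(2^(2/3)*b/2) + C3*airybi(2^(2/3)*b/2), b)


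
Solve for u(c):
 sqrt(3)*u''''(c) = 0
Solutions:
 u(c) = C1 + C2*c + C3*c^2 + C4*c^3


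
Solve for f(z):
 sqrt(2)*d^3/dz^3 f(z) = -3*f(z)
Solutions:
 f(z) = C3*exp(-2^(5/6)*3^(1/3)*z/2) + (C1*sin(6^(5/6)*z/4) + C2*cos(6^(5/6)*z/4))*exp(2^(5/6)*3^(1/3)*z/4)


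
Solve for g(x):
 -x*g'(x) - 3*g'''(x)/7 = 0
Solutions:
 g(x) = C1 + Integral(C2*airyai(-3^(2/3)*7^(1/3)*x/3) + C3*airybi(-3^(2/3)*7^(1/3)*x/3), x)


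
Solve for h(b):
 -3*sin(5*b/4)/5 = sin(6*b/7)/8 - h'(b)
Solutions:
 h(b) = C1 - 7*cos(6*b/7)/48 - 12*cos(5*b/4)/25


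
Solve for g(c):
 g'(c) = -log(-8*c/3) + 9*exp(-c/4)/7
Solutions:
 g(c) = C1 - c*log(-c) + c*(-3*log(2) + 1 + log(3)) - 36*exp(-c/4)/7


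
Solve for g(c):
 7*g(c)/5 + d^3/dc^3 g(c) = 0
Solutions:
 g(c) = C3*exp(-5^(2/3)*7^(1/3)*c/5) + (C1*sin(sqrt(3)*5^(2/3)*7^(1/3)*c/10) + C2*cos(sqrt(3)*5^(2/3)*7^(1/3)*c/10))*exp(5^(2/3)*7^(1/3)*c/10)


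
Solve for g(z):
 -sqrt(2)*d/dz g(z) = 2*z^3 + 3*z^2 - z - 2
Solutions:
 g(z) = C1 - sqrt(2)*z^4/4 - sqrt(2)*z^3/2 + sqrt(2)*z^2/4 + sqrt(2)*z


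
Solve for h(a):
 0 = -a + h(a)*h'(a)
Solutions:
 h(a) = -sqrt(C1 + a^2)
 h(a) = sqrt(C1 + a^2)


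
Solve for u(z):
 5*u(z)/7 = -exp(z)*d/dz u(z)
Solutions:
 u(z) = C1*exp(5*exp(-z)/7)


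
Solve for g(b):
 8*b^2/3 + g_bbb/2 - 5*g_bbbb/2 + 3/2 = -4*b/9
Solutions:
 g(b) = C1 + C2*b + C3*b^2 + C4*exp(b/5) - 4*b^5/45 - 61*b^4/27 - 2467*b^3/54


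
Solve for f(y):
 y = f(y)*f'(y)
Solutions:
 f(y) = -sqrt(C1 + y^2)
 f(y) = sqrt(C1 + y^2)
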